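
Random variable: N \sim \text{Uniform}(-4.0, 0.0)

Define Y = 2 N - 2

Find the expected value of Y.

For Y = 2N - 2:
E[Y] = 2 * E[N] - 2
E[N] = (-4 + 0)/2 = -2
E[Y] = 2 * (-2) - 2 = -6

-6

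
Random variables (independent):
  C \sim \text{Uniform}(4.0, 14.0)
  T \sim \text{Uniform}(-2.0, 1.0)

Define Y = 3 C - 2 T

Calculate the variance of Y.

For independent RVs: Var(aX + bY) = a²Var(X) + b²Var(Y)
Var(C) = 8.3333333
Var(T) = 0.75
Var(Y) = 3²*8.3333333 + (-2)²*0.75
= 9*8.3333333 + 4*0.75 = 78

78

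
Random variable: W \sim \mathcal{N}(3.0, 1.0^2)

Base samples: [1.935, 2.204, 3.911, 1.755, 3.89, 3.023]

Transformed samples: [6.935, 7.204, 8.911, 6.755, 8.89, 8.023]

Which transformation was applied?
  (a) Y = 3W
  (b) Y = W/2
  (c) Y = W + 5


Checking option (c) Y = W + 5:
  W = 1.935 -> Y = 6.935 ✓
  W = 2.204 -> Y = 7.204 ✓
  W = 3.911 -> Y = 8.911 ✓
All samples match this transformation.

(c) W + 5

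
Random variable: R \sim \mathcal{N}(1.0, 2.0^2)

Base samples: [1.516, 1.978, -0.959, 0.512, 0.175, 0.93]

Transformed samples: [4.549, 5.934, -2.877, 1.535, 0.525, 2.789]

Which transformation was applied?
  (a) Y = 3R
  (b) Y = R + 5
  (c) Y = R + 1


Checking option (a) Y = 3R:
  R = 1.516 -> Y = 4.549 ✓
  R = 1.978 -> Y = 5.934 ✓
  R = -0.959 -> Y = -2.877 ✓
All samples match this transformation.

(a) 3R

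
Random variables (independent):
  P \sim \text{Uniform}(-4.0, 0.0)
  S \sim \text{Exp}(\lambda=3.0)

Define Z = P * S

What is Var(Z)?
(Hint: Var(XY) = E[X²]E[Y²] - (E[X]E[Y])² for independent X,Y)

Var(XY) = E[X²]E[Y²] - (E[X]E[Y])²
E[P] = -2, Var(P) = 1.3333333
E[S] = 0.33333333, Var(S) = 0.11111111
E[P²] = 1.3333333 + (-2)² = 5.3333333
E[S²] = 0.11111111 + 0.33333333² = 0.22222222
Var(Z) = 5.3333333*0.22222222 - (-2*0.33333333)²
= 1.1851852 - 0.44444444 = 0.74074074

0.74074074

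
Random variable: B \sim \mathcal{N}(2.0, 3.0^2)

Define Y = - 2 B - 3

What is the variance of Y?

For Y = aB + b: Var(Y) = a² * Var(B)
Var(B) = 3.0^2 = 9
Var(Y) = (-2)² * 9 = 4 * 9 = 36

36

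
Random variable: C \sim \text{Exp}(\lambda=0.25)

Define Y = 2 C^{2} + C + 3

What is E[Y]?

E[Y] = 2*E[C²] + 1*E[C] + 3
E[C] = 4
E[C²] = Var(C) + (E[C])² = 16 + 16 = 32
E[Y] = 2*32 + 1*4 + 3 = 71

71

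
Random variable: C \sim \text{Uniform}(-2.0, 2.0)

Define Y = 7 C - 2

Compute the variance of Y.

For Y = aC + b: Var(Y) = a² * Var(C)
Var(C) = (2 + 2)^2/12 = 1.3333333
Var(Y) = 7² * 1.3333333 = 49 * 1.3333333 = 65.333333

65.333333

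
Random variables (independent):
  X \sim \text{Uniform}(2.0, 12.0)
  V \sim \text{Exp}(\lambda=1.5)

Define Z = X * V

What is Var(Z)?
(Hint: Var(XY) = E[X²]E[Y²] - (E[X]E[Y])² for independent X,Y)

Var(XY) = E[X²]E[Y²] - (E[X]E[Y])²
E[X] = 7, Var(X) = 8.3333333
E[V] = 0.66666667, Var(V) = 0.44444444
E[X²] = 8.3333333 + 7² = 57.333333
E[V²] = 0.44444444 + 0.66666667² = 0.88888889
Var(Z) = 57.333333*0.88888889 - (7*0.66666667)²
= 50.962963 - 21.777778 = 29.185185

29.185185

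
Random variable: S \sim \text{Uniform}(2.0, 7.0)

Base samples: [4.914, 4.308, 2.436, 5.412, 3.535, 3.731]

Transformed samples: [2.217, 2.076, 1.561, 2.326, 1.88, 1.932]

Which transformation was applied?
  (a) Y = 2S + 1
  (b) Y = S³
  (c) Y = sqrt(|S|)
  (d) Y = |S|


Checking option (c) Y = sqrt(|S|):
  S = 4.914 -> Y = 2.217 ✓
  S = 4.308 -> Y = 2.076 ✓
  S = 2.436 -> Y = 1.561 ✓
All samples match this transformation.

(c) sqrt(|S|)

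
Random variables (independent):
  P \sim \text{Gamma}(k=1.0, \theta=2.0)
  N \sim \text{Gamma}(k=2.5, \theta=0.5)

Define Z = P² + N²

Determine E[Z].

E[Z] = E[P²] + E[N²]
E[P²] = Var(P) + E[P]² = 4 + 4 = 8
E[N²] = Var(N) + E[N]² = 0.625 + 1.5625 = 2.1875
E[Z] = 8 + 2.1875 = 10.1875

10.1875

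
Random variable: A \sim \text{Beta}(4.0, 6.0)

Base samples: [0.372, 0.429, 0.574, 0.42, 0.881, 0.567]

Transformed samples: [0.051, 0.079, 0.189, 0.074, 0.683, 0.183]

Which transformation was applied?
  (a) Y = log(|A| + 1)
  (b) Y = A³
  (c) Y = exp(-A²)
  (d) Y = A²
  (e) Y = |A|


Checking option (b) Y = A³:
  A = 0.372 -> Y = 0.051 ✓
  A = 0.429 -> Y = 0.079 ✓
  A = 0.574 -> Y = 0.189 ✓
All samples match this transformation.

(b) A³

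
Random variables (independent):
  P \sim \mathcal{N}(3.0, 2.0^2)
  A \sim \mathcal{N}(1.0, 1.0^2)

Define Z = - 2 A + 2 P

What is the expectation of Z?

E[Z] = 2*E[P] - 2*E[A]
E[P] = 3
E[A] = 1
E[Z] = 2*3 - 2*1 = 4

4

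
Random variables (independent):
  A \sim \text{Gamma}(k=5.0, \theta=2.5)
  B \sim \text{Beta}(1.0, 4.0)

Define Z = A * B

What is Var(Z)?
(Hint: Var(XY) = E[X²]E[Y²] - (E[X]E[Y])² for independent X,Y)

Var(XY) = E[X²]E[Y²] - (E[X]E[Y])²
E[A] = 12.5, Var(A) = 31.25
E[B] = 0.2, Var(B) = 0.026666667
E[A²] = 31.25 + 12.5² = 187.5
E[B²] = 0.026666667 + 0.2² = 0.066666667
Var(Z) = 187.5*0.066666667 - (12.5*0.2)²
= 12.5 - 6.25 = 6.25

6.25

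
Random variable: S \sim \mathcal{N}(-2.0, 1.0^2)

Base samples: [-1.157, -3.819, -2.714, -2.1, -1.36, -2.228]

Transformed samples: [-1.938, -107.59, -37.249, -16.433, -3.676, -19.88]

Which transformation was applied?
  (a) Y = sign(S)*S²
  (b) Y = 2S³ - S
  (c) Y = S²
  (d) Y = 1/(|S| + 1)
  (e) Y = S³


Checking option (b) Y = 2S³ - S:
  S = -1.157 -> Y = -1.938 ✓
  S = -3.819 -> Y = -107.59 ✓
  S = -2.714 -> Y = -37.249 ✓
All samples match this transformation.

(b) 2S³ - S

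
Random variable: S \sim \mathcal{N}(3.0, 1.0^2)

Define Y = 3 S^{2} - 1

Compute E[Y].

E[Y] = 3*E[S²] - 1
E[S] = 3
E[S²] = Var(S) + (E[S])² = 1 + 9 = 10
E[Y] = 3*10 - 1 = 29

29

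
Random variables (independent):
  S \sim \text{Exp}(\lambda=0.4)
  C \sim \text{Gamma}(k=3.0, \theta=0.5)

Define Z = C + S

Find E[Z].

E[Z] = 1*E[S] + 1*E[C]
E[S] = 2.5
E[C] = 1.5
E[Z] = 1*2.5 + 1*1.5 = 4

4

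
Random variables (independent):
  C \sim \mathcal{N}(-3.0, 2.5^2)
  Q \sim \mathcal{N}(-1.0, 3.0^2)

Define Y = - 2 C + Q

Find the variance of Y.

For independent RVs: Var(aX + bY) = a²Var(X) + b²Var(Y)
Var(C) = 6.25
Var(Q) = 9
Var(Y) = (-2)²*6.25 + 1²*9
= 4*6.25 + 1*9 = 34

34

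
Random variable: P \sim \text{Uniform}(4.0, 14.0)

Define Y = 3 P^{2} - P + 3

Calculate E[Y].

E[Y] = 3*E[P²] - 1*E[P] + 3
E[P] = 9
E[P²] = Var(P) + (E[P])² = 8.3333333 + 81 = 89.333333
E[Y] = 3*89.333333 - 1*9 + 3 = 262

262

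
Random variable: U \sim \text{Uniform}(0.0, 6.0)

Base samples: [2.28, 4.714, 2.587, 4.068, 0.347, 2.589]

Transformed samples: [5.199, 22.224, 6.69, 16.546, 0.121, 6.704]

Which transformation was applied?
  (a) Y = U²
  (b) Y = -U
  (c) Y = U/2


Checking option (a) Y = U²:
  U = 2.28 -> Y = 5.199 ✓
  U = 4.714 -> Y = 22.224 ✓
  U = 2.587 -> Y = 6.69 ✓
All samples match this transformation.

(a) U²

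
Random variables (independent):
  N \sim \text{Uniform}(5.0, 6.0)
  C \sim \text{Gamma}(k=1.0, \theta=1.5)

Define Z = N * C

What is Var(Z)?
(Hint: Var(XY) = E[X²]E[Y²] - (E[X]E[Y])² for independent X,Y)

Var(XY) = E[X²]E[Y²] - (E[X]E[Y])²
E[N] = 5.5, Var(N) = 0.083333333
E[C] = 1.5, Var(C) = 2.25
E[N²] = 0.083333333 + 5.5² = 30.333333
E[C²] = 2.25 + 1.5² = 4.5
Var(Z) = 30.333333*4.5 - (5.5*1.5)²
= 136.5 - 68.0625 = 68.4375

68.4375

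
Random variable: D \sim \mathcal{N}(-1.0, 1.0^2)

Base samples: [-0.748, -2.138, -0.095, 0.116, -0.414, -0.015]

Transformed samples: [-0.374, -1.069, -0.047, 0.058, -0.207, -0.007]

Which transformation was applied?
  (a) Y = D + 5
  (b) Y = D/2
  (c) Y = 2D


Checking option (b) Y = D/2:
  D = -0.748 -> Y = -0.374 ✓
  D = -2.138 -> Y = -1.069 ✓
  D = -0.095 -> Y = -0.047 ✓
All samples match this transformation.

(b) D/2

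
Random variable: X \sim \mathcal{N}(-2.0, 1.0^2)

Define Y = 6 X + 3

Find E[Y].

For Y = 6X + 3:
E[Y] = 6 * E[X] + 3
E[X] = -2.0 = -2
E[Y] = 6 * (-2) + 3 = -9

-9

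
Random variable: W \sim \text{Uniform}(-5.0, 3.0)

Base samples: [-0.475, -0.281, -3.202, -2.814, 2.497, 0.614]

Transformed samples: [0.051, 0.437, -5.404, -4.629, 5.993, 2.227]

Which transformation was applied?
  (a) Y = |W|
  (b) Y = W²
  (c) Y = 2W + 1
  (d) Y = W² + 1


Checking option (c) Y = 2W + 1:
  W = -0.475 -> Y = 0.051 ✓
  W = -0.281 -> Y = 0.437 ✓
  W = -3.202 -> Y = -5.404 ✓
All samples match this transformation.

(c) 2W + 1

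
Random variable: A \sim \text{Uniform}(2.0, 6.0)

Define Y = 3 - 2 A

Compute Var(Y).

For Y = aA + b: Var(Y) = a² * Var(A)
Var(A) = (6 - 2)^2/12 = 1.3333333
Var(Y) = (-2)² * 1.3333333 = 4 * 1.3333333 = 5.3333333

5.3333333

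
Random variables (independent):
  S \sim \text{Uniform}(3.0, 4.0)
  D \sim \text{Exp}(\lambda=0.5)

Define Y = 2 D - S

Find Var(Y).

For independent RVs: Var(aX + bY) = a²Var(X) + b²Var(Y)
Var(S) = 0.083333333
Var(D) = 4
Var(Y) = (-1)²*0.083333333 + 2²*4
= 1*0.083333333 + 4*4 = 16.083333

16.083333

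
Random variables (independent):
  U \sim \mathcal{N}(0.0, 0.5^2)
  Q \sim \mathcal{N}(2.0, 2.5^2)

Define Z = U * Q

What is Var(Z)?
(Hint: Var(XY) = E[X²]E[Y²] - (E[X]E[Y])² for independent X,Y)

Var(XY) = E[X²]E[Y²] - (E[X]E[Y])²
E[U] = 0, Var(U) = 0.25
E[Q] = 2, Var(Q) = 6.25
E[U²] = 0.25 + 0² = 0.25
E[Q²] = 6.25 + 2² = 10.25
Var(Z) = 0.25*10.25 - (0*2)²
= 2.5625 - 0 = 2.5625

2.5625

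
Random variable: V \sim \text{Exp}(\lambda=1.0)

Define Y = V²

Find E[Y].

Using E[X²] = Var(X) + (E[X])²:
E[V] = 1
Var(V) = 1/1.0^2 = 1
E[V²] = 1 + 1² = 1 + 1 = 2

2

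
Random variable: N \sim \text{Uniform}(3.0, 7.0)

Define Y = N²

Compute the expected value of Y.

E[N²] = Var(N) + (E[N])² = 1.3333333 + 25 = 26.333333

26.333333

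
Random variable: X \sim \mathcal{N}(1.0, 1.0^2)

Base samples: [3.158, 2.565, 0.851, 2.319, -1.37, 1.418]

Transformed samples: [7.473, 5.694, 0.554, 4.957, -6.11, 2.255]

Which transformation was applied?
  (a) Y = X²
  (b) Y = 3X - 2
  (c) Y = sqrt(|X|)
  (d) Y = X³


Checking option (b) Y = 3X - 2:
  X = 3.158 -> Y = 7.473 ✓
  X = 2.565 -> Y = 5.694 ✓
  X = 0.851 -> Y = 0.554 ✓
All samples match this transformation.

(b) 3X - 2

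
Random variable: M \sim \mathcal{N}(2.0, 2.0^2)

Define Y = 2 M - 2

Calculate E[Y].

For Y = 2M - 2:
E[Y] = 2 * E[M] - 2
E[M] = 2.0 = 2
E[Y] = 2 * 2 - 2 = 2

2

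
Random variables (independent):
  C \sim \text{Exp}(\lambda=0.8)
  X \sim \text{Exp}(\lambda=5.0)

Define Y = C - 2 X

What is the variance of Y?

For independent RVs: Var(aX + bY) = a²Var(X) + b²Var(Y)
Var(C) = 1.5625
Var(X) = 0.04
Var(Y) = 1²*1.5625 + (-2)²*0.04
= 1*1.5625 + 4*0.04 = 1.7225

1.7225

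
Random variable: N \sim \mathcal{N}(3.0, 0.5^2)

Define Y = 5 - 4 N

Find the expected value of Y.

For Y = -4N + 5:
E[Y] = -4 * E[N] + 5
E[N] = 3.0 = 3
E[Y] = -4 * 3 + 5 = -7

-7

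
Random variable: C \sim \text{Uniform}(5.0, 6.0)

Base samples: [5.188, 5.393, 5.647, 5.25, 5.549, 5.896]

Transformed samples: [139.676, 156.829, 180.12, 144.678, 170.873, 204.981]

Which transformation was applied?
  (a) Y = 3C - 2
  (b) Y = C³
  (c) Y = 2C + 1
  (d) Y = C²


Checking option (b) Y = C³:
  C = 5.188 -> Y = 139.676 ✓
  C = 5.393 -> Y = 156.829 ✓
  C = 5.647 -> Y = 180.12 ✓
All samples match this transformation.

(b) C³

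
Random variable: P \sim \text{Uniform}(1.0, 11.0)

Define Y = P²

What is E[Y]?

Using E[X²] = Var(X) + (E[X])²:
E[P] = 6
Var(P) = (11 - 1)^2/12 = 8.3333333
E[P²] = 8.3333333 + 6² = 8.3333333 + 36 = 44.333333

44.333333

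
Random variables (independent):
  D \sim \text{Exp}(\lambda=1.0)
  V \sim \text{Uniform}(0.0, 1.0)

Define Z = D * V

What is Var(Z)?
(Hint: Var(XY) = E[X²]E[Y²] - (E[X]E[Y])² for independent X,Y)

Var(XY) = E[X²]E[Y²] - (E[X]E[Y])²
E[D] = 1, Var(D) = 1
E[V] = 0.5, Var(V) = 0.083333333
E[D²] = 1 + 1² = 2
E[V²] = 0.083333333 + 0.5² = 0.33333333
Var(Z) = 2*0.33333333 - (1*0.5)²
= 0.66666667 - 0.25 = 0.41666667

0.41666667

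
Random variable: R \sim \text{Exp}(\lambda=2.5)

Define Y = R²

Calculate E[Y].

Using E[X²] = Var(X) + (E[X])²:
E[R] = 0.4
Var(R) = 1/2.5^2 = 0.16
E[R²] = 0.16 + 0.4² = 0.16 + 0.16 = 0.32

0.32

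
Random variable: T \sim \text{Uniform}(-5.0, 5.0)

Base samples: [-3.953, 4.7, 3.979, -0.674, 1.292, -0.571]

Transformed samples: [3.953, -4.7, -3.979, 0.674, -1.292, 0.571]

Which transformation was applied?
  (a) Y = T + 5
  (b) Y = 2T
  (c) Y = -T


Checking option (c) Y = -T:
  T = -3.953 -> Y = 3.953 ✓
  T = 4.7 -> Y = -4.7 ✓
  T = 3.979 -> Y = -3.979 ✓
All samples match this transformation.

(c) -T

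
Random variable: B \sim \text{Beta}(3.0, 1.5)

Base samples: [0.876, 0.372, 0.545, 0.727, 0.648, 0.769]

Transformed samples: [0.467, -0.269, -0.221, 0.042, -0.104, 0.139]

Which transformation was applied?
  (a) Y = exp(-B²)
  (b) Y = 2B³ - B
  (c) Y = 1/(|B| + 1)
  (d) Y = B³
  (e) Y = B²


Checking option (b) Y = 2B³ - B:
  B = 0.876 -> Y = 0.467 ✓
  B = 0.372 -> Y = -0.269 ✓
  B = 0.545 -> Y = -0.221 ✓
All samples match this transformation.

(b) 2B³ - B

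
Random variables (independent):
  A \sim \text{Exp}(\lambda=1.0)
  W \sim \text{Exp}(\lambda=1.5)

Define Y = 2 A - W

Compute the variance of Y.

For independent RVs: Var(aX + bY) = a²Var(X) + b²Var(Y)
Var(A) = 1
Var(W) = 0.44444444
Var(Y) = 2²*1 + (-1)²*0.44444444
= 4*1 + 1*0.44444444 = 4.4444444

4.4444444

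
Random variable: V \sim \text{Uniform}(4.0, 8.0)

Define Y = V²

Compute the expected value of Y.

E[V²] = Var(V) + (E[V])² = 1.3333333 + 36 = 37.333333

37.333333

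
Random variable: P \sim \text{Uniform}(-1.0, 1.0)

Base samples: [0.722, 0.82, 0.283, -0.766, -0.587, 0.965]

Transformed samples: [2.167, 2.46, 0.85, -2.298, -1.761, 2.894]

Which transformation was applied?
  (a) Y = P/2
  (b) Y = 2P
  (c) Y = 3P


Checking option (c) Y = 3P:
  P = 0.722 -> Y = 2.167 ✓
  P = 0.82 -> Y = 2.46 ✓
  P = 0.283 -> Y = 0.85 ✓
All samples match this transformation.

(c) 3P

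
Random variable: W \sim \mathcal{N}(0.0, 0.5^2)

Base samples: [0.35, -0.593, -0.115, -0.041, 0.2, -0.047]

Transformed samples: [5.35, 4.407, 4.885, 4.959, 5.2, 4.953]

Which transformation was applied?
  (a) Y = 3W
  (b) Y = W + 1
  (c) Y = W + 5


Checking option (c) Y = W + 5:
  W = 0.35 -> Y = 5.35 ✓
  W = -0.593 -> Y = 4.407 ✓
  W = -0.115 -> Y = 4.885 ✓
All samples match this transformation.

(c) W + 5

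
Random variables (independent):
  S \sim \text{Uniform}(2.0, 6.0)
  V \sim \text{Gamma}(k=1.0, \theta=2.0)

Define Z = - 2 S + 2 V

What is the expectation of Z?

E[Z] = -2*E[S] + 2*E[V]
E[S] = 4
E[V] = 2
E[Z] = -2*4 + 2*2 = -4

-4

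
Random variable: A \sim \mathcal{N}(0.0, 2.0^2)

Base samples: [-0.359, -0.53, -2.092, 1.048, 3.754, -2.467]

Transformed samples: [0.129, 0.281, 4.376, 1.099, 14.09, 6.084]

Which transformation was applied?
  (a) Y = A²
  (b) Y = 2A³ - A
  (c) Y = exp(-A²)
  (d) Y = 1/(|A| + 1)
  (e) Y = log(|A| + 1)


Checking option (a) Y = A²:
  A = -0.359 -> Y = 0.129 ✓
  A = -0.53 -> Y = 0.281 ✓
  A = -2.092 -> Y = 4.376 ✓
All samples match this transformation.

(a) A²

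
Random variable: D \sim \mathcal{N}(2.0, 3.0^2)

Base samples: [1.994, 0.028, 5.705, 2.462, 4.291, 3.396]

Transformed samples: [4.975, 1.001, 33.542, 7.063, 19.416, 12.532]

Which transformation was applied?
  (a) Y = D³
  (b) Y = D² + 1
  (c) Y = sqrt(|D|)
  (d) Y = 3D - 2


Checking option (b) Y = D² + 1:
  D = 1.994 -> Y = 4.975 ✓
  D = 0.028 -> Y = 1.001 ✓
  D = 5.705 -> Y = 33.542 ✓
All samples match this transformation.

(b) D² + 1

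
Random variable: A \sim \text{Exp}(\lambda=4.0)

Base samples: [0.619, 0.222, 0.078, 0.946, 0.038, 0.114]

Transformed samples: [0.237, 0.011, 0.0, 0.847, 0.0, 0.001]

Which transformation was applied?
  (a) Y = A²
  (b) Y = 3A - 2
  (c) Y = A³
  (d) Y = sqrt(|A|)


Checking option (c) Y = A³:
  A = 0.619 -> Y = 0.237 ✓
  A = 0.222 -> Y = 0.011 ✓
  A = 0.078 -> Y = 0.0 ✓
All samples match this transformation.

(c) A³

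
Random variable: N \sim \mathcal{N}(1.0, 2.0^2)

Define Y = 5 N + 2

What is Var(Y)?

For Y = aN + b: Var(Y) = a² * Var(N)
Var(N) = 2.0^2 = 4
Var(Y) = 5² * 4 = 25 * 4 = 100

100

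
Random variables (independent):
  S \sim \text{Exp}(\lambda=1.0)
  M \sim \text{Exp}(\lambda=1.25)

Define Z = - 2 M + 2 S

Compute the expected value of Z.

E[Z] = 2*E[S] - 2*E[M]
E[S] = 1
E[M] = 0.8
E[Z] = 2*1 - 2*0.8 = 0.4

0.4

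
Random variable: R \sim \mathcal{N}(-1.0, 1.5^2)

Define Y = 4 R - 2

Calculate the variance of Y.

For Y = aR + b: Var(Y) = a² * Var(R)
Var(R) = 1.5^2 = 2.25
Var(Y) = 4² * 2.25 = 16 * 2.25 = 36

36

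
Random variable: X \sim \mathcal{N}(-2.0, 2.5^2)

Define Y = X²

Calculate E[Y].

E[X²] = Var(X) + (E[X])² = 6.25 + 4 = 10.25

10.25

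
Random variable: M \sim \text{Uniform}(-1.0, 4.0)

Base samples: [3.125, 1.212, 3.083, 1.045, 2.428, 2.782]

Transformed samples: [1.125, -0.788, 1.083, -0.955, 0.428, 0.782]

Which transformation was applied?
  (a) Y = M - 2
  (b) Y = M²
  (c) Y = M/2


Checking option (a) Y = M - 2:
  M = 3.125 -> Y = 1.125 ✓
  M = 1.212 -> Y = -0.788 ✓
  M = 3.083 -> Y = 1.083 ✓
All samples match this transformation.

(a) M - 2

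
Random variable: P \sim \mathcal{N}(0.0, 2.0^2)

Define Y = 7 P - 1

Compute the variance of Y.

For Y = aP + b: Var(Y) = a² * Var(P)
Var(P) = 2.0^2 = 4
Var(Y) = 7² * 4 = 49 * 4 = 196

196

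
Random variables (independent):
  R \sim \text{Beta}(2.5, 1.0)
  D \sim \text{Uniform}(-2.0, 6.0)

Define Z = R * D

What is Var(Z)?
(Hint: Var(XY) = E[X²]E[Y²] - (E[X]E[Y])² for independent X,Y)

Var(XY) = E[X²]E[Y²] - (E[X]E[Y])²
E[R] = 0.71428571, Var(R) = 0.045351474
E[D] = 2, Var(D) = 5.3333333
E[R²] = 0.045351474 + 0.71428571² = 0.55555556
E[D²] = 5.3333333 + 2² = 9.3333333
Var(Z) = 0.55555556*9.3333333 - (0.71428571*2)²
= 5.1851852 - 2.0408163 = 3.1443689

3.1443689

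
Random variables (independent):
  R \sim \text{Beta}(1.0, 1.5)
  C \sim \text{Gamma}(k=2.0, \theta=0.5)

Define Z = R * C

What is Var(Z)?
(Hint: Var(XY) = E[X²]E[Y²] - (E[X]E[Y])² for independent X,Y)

Var(XY) = E[X²]E[Y²] - (E[X]E[Y])²
E[R] = 0.4, Var(R) = 0.068571429
E[C] = 1, Var(C) = 0.5
E[R²] = 0.068571429 + 0.4² = 0.22857143
E[C²] = 0.5 + 1² = 1.5
Var(Z) = 0.22857143*1.5 - (0.4*1)²
= 0.34285714 - 0.16 = 0.18285714

0.18285714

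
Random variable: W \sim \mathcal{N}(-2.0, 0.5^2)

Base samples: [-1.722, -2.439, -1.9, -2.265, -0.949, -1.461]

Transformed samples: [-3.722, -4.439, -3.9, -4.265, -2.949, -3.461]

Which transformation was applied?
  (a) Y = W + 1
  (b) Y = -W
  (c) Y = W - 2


Checking option (c) Y = W - 2:
  W = -1.722 -> Y = -3.722 ✓
  W = -2.439 -> Y = -4.439 ✓
  W = -1.9 -> Y = -3.9 ✓
All samples match this transformation.

(c) W - 2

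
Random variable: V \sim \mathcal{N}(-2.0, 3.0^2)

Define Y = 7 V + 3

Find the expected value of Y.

For Y = 7V + 3:
E[Y] = 7 * E[V] + 3
E[V] = -2.0 = -2
E[Y] = 7 * (-2) + 3 = -11

-11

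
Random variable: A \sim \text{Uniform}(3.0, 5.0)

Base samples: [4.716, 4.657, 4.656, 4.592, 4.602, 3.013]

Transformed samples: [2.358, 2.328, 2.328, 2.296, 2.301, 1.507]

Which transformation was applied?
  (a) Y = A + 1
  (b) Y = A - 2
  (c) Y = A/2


Checking option (c) Y = A/2:
  A = 4.716 -> Y = 2.358 ✓
  A = 4.657 -> Y = 2.328 ✓
  A = 4.656 -> Y = 2.328 ✓
All samples match this transformation.

(c) A/2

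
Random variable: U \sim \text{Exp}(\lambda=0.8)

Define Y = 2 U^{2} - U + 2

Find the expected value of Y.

E[Y] = 2*E[U²] - 1*E[U] + 2
E[U] = 1.25
E[U²] = Var(U) + (E[U])² = 1.5625 + 1.5625 = 3.125
E[Y] = 2*3.125 - 1*1.25 + 2 = 7

7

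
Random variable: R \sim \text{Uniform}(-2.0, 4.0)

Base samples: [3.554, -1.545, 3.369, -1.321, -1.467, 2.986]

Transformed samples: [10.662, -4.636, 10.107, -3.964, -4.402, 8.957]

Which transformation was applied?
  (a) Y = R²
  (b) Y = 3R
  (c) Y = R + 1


Checking option (b) Y = 3R:
  R = 3.554 -> Y = 10.662 ✓
  R = -1.545 -> Y = -4.636 ✓
  R = 3.369 -> Y = 10.107 ✓
All samples match this transformation.

(b) 3R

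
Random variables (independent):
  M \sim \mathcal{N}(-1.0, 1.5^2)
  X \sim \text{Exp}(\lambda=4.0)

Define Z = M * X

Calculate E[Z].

For independent RVs: E[XY] = E[X]*E[Y]
E[M] = -1
E[X] = 0.25
E[Z] = -1 * 0.25 = -0.25

-0.25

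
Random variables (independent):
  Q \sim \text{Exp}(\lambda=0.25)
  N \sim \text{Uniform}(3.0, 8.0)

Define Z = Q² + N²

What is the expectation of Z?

E[Z] = E[Q²] + E[N²]
E[Q²] = Var(Q) + E[Q]² = 16 + 16 = 32
E[N²] = Var(N) + E[N]² = 2.0833333 + 30.25 = 32.333333
E[Z] = 32 + 32.333333 = 64.333333

64.333333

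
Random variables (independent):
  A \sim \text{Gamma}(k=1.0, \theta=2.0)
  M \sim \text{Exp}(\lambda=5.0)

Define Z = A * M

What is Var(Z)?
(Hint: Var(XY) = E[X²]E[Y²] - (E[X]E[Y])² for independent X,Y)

Var(XY) = E[X²]E[Y²] - (E[X]E[Y])²
E[A] = 2, Var(A) = 4
E[M] = 0.2, Var(M) = 0.04
E[A²] = 4 + 2² = 8
E[M²] = 0.04 + 0.2² = 0.08
Var(Z) = 8*0.08 - (2*0.2)²
= 0.64 - 0.16 = 0.48

0.48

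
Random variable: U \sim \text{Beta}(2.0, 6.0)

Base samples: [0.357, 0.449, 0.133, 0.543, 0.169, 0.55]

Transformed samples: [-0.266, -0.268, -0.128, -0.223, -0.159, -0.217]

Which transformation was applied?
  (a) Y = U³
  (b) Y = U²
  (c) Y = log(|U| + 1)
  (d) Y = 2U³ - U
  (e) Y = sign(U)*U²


Checking option (d) Y = 2U³ - U:
  U = 0.357 -> Y = -0.266 ✓
  U = 0.449 -> Y = -0.268 ✓
  U = 0.133 -> Y = -0.128 ✓
All samples match this transformation.

(d) 2U³ - U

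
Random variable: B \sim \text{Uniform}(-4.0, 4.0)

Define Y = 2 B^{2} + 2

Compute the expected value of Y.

E[Y] = 2*E[B²] + 2
E[B] = 0
E[B²] = Var(B) + (E[B])² = 5.3333333 + 0 = 5.3333333
E[Y] = 2*5.3333333 + 2 = 12.666667

12.666667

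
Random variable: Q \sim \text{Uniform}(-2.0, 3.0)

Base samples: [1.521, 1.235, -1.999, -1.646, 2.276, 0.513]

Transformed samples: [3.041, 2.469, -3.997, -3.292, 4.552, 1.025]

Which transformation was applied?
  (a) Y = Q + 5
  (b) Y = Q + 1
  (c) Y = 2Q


Checking option (c) Y = 2Q:
  Q = 1.521 -> Y = 3.041 ✓
  Q = 1.235 -> Y = 2.469 ✓
  Q = -1.999 -> Y = -3.997 ✓
All samples match this transformation.

(c) 2Q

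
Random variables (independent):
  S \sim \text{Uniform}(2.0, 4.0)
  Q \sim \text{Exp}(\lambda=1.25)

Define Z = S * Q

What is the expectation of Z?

For independent RVs: E[XY] = E[X]*E[Y]
E[S] = 3
E[Q] = 0.8
E[Z] = 3 * 0.8 = 2.4

2.4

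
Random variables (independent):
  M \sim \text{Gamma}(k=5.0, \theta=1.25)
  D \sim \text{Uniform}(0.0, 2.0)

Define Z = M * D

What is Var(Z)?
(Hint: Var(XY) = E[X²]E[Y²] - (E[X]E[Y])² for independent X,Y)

Var(XY) = E[X²]E[Y²] - (E[X]E[Y])²
E[M] = 6.25, Var(M) = 7.8125
E[D] = 1, Var(D) = 0.33333333
E[M²] = 7.8125 + 6.25² = 46.875
E[D²] = 0.33333333 + 1² = 1.3333333
Var(Z) = 46.875*1.3333333 - (6.25*1)²
= 62.5 - 39.0625 = 23.4375

23.4375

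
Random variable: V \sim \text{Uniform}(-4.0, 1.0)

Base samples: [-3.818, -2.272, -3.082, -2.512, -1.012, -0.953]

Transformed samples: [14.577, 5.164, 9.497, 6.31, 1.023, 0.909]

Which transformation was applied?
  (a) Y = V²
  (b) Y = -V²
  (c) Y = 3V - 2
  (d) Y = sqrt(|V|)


Checking option (a) Y = V²:
  V = -3.818 -> Y = 14.577 ✓
  V = -2.272 -> Y = 5.164 ✓
  V = -3.082 -> Y = 9.497 ✓
All samples match this transformation.

(a) V²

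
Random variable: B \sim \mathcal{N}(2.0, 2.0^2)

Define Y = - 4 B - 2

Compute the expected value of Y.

For Y = -4B - 2:
E[Y] = -4 * E[B] - 2
E[B] = 2.0 = 2
E[Y] = -4 * 2 - 2 = -10

-10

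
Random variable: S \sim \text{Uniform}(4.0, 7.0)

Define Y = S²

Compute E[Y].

E[S²] = Var(S) + (E[S])² = 0.75 + 30.25 = 31

31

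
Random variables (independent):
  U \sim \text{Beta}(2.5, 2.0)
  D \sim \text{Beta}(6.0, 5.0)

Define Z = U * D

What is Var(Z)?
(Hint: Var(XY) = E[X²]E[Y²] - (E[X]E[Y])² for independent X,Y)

Var(XY) = E[X²]E[Y²] - (E[X]E[Y])²
E[U] = 0.55555556, Var(U) = 0.044893378
E[D] = 0.54545455, Var(D) = 0.020661157
E[U²] = 0.044893378 + 0.55555556² = 0.35353535
E[D²] = 0.020661157 + 0.54545455² = 0.31818182
Var(Z) = 0.35353535*0.31818182 - (0.55555556*0.54545455)²
= 0.11248852 - 0.091827365 = 0.020661157

0.020661157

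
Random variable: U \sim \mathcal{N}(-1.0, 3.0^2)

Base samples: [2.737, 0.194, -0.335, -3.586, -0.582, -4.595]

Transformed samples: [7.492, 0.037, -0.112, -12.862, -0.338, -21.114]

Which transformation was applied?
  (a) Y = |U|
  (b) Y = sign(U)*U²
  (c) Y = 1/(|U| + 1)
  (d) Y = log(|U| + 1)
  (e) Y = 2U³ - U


Checking option (b) Y = sign(U)*U²:
  U = 2.737 -> Y = 7.492 ✓
  U = 0.194 -> Y = 0.037 ✓
  U = -0.335 -> Y = -0.112 ✓
All samples match this transformation.

(b) sign(U)*U²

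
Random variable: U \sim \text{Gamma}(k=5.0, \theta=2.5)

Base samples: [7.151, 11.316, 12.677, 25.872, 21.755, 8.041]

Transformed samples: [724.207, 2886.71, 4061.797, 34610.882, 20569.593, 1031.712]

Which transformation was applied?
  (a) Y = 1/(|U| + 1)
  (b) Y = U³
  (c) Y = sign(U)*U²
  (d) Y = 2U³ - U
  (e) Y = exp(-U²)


Checking option (d) Y = 2U³ - U:
  U = 7.151 -> Y = 724.207 ✓
  U = 11.316 -> Y = 2886.71 ✓
  U = 12.677 -> Y = 4061.797 ✓
All samples match this transformation.

(d) 2U³ - U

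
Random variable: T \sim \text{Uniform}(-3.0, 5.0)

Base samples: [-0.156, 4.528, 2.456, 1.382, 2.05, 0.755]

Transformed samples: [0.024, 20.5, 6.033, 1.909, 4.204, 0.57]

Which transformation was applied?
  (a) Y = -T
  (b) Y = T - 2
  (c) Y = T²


Checking option (c) Y = T²:
  T = -0.156 -> Y = 0.024 ✓
  T = 4.528 -> Y = 20.5 ✓
  T = 2.456 -> Y = 6.033 ✓
All samples match this transformation.

(c) T²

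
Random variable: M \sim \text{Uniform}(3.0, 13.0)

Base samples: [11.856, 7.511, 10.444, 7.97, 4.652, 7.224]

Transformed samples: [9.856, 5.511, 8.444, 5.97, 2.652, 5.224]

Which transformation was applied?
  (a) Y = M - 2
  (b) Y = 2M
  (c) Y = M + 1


Checking option (a) Y = M - 2:
  M = 11.856 -> Y = 9.856 ✓
  M = 7.511 -> Y = 5.511 ✓
  M = 10.444 -> Y = 8.444 ✓
All samples match this transformation.

(a) M - 2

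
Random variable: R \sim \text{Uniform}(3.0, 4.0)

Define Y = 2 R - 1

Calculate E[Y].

For Y = 2R - 1:
E[Y] = 2 * E[R] - 1
E[R] = (3 + 4)/2 = 3.5
E[Y] = 2 * 3.5 - 1 = 6

6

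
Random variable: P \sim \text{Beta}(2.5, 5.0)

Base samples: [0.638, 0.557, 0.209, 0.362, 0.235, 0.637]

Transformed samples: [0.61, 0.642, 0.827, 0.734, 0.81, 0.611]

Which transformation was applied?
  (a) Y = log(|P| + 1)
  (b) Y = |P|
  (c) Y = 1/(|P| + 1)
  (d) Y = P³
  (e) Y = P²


Checking option (c) Y = 1/(|P| + 1):
  P = 0.638 -> Y = 0.61 ✓
  P = 0.557 -> Y = 0.642 ✓
  P = 0.209 -> Y = 0.827 ✓
All samples match this transformation.

(c) 1/(|P| + 1)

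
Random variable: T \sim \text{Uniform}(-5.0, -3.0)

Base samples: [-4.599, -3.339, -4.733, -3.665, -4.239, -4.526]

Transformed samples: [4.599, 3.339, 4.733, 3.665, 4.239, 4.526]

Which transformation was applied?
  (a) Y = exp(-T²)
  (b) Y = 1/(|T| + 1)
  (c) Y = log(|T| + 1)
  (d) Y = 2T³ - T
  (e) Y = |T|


Checking option (e) Y = |T|:
  T = -4.599 -> Y = 4.599 ✓
  T = -3.339 -> Y = 3.339 ✓
  T = -4.733 -> Y = 4.733 ✓
All samples match this transformation.

(e) |T|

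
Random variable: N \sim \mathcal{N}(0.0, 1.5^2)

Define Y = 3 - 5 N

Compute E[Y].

For Y = -5N + 3:
E[Y] = -5 * E[N] + 3
E[N] = 0.0 = 0
E[Y] = -5 * 0 + 3 = 3

3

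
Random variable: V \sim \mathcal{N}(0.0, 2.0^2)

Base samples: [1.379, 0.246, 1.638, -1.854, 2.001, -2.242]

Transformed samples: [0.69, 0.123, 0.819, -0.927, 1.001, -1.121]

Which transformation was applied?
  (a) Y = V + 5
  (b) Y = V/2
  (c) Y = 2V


Checking option (b) Y = V/2:
  V = 1.379 -> Y = 0.69 ✓
  V = 0.246 -> Y = 0.123 ✓
  V = 1.638 -> Y = 0.819 ✓
All samples match this transformation.

(b) V/2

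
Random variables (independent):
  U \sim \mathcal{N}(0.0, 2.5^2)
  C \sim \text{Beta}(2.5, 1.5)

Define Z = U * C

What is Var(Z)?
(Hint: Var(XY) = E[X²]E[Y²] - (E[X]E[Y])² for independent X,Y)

Var(XY) = E[X²]E[Y²] - (E[X]E[Y])²
E[U] = 0, Var(U) = 6.25
E[C] = 0.625, Var(C) = 0.046875
E[U²] = 6.25 + 0² = 6.25
E[C²] = 0.046875 + 0.625² = 0.4375
Var(Z) = 6.25*0.4375 - (0*0.625)²
= 2.734375 - 0 = 2.734375

2.734375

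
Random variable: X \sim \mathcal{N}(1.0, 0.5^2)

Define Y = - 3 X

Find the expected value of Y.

For Y = -3X:
E[Y] = -3 * E[X]
E[X] = 1.0 = 1
E[Y] = -3 * 1 = -3

-3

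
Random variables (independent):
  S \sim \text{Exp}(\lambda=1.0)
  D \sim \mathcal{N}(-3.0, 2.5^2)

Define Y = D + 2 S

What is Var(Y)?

For independent RVs: Var(aX + bY) = a²Var(X) + b²Var(Y)
Var(S) = 1
Var(D) = 6.25
Var(Y) = 2²*1 + 1²*6.25
= 4*1 + 1*6.25 = 10.25

10.25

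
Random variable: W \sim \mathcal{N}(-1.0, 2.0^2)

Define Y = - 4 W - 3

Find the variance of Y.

For Y = aW + b: Var(Y) = a² * Var(W)
Var(W) = 2.0^2 = 4
Var(Y) = (-4)² * 4 = 16 * 4 = 64

64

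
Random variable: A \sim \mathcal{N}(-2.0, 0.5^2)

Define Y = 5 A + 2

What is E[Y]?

For Y = 5A + 2:
E[Y] = 5 * E[A] + 2
E[A] = -2.0 = -2
E[Y] = 5 * (-2) + 2 = -8

-8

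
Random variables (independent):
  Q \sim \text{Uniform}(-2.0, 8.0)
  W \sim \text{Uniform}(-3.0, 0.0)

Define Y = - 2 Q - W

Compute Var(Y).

For independent RVs: Var(aX + bY) = a²Var(X) + b²Var(Y)
Var(Q) = 8.3333333
Var(W) = 0.75
Var(Y) = (-2)²*8.3333333 + (-1)²*0.75
= 4*8.3333333 + 1*0.75 = 34.083333

34.083333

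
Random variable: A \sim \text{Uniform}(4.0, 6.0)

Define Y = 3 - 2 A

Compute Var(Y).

For Y = aA + b: Var(Y) = a² * Var(A)
Var(A) = (6 - 4)^2/12 = 0.33333333
Var(Y) = (-2)² * 0.33333333 = 4 * 0.33333333 = 1.3333333

1.3333333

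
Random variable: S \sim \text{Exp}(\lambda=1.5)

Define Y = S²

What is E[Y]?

E[S²] = Var(S) + (E[S])² = 0.44444444 + 0.44444444 = 0.88888889

0.88888889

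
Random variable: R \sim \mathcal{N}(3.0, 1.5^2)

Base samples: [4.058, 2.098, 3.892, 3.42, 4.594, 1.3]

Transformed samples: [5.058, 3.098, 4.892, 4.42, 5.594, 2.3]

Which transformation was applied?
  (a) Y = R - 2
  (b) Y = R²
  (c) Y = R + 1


Checking option (c) Y = R + 1:
  R = 4.058 -> Y = 5.058 ✓
  R = 2.098 -> Y = 3.098 ✓
  R = 3.892 -> Y = 4.892 ✓
All samples match this transformation.

(c) R + 1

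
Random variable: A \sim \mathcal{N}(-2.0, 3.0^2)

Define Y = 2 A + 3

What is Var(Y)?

For Y = aA + b: Var(Y) = a² * Var(A)
Var(A) = 3.0^2 = 9
Var(Y) = 2² * 9 = 4 * 9 = 36

36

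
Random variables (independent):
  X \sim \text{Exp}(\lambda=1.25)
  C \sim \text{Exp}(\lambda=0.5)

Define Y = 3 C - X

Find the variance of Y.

For independent RVs: Var(aX + bY) = a²Var(X) + b²Var(Y)
Var(X) = 0.64
Var(C) = 4
Var(Y) = (-1)²*0.64 + 3²*4
= 1*0.64 + 9*4 = 36.64

36.64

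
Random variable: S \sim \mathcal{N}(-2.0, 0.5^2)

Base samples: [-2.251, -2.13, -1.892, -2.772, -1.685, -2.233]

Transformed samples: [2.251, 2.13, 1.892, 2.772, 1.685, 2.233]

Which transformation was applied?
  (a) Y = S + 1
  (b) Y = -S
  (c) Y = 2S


Checking option (b) Y = -S:
  S = -2.251 -> Y = 2.251 ✓
  S = -2.13 -> Y = 2.13 ✓
  S = -1.892 -> Y = 1.892 ✓
All samples match this transformation.

(b) -S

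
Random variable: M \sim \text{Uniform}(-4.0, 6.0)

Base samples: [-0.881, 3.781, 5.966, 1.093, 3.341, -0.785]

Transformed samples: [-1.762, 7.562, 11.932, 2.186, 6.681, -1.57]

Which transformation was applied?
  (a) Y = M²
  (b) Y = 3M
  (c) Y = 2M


Checking option (c) Y = 2M:
  M = -0.881 -> Y = -1.762 ✓
  M = 3.781 -> Y = 7.562 ✓
  M = 5.966 -> Y = 11.932 ✓
All samples match this transformation.

(c) 2M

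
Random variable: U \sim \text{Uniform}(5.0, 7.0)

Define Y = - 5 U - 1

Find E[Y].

For Y = -5U - 1:
E[Y] = -5 * E[U] - 1
E[U] = (5 + 7)/2 = 6
E[Y] = -5 * 6 - 1 = -31

-31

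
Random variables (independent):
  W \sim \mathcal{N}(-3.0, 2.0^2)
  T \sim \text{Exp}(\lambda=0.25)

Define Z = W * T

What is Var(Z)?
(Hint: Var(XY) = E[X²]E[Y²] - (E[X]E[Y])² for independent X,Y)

Var(XY) = E[X²]E[Y²] - (E[X]E[Y])²
E[W] = -3, Var(W) = 4
E[T] = 4, Var(T) = 16
E[W²] = 4 + (-3)² = 13
E[T²] = 16 + 4² = 32
Var(Z) = 13*32 - (-3*4)²
= 416 - 144 = 272

272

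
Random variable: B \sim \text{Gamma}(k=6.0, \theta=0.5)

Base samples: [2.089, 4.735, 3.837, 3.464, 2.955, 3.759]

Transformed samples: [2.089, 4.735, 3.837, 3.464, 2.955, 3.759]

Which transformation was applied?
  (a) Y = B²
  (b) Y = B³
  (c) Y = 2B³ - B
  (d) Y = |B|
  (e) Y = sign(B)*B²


Checking option (d) Y = |B|:
  B = 2.089 -> Y = 2.089 ✓
  B = 4.735 -> Y = 4.735 ✓
  B = 3.837 -> Y = 3.837 ✓
All samples match this transformation.

(d) |B|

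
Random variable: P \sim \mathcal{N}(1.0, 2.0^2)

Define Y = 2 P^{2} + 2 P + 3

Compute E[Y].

E[Y] = 2*E[P²] + 2*E[P] + 3
E[P] = 1
E[P²] = Var(P) + (E[P])² = 4 + 1 = 5
E[Y] = 2*5 + 2*1 + 3 = 15

15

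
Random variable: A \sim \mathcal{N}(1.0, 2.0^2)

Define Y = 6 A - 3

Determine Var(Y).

For Y = aA + b: Var(Y) = a² * Var(A)
Var(A) = 2.0^2 = 4
Var(Y) = 6² * 4 = 36 * 4 = 144

144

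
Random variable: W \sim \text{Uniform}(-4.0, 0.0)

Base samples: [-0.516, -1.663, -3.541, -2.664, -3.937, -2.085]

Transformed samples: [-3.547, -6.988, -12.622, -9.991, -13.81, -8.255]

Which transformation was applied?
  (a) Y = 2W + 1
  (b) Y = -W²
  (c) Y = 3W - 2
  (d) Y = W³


Checking option (c) Y = 3W - 2:
  W = -0.516 -> Y = -3.547 ✓
  W = -1.663 -> Y = -6.988 ✓
  W = -3.541 -> Y = -12.622 ✓
All samples match this transformation.

(c) 3W - 2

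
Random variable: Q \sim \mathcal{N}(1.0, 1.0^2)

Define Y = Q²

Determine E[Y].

Using E[X²] = Var(X) + (E[X])²:
E[Q] = 1
Var(Q) = 1.0^2 = 1
E[Q²] = 1 + 1² = 1 + 1 = 2

2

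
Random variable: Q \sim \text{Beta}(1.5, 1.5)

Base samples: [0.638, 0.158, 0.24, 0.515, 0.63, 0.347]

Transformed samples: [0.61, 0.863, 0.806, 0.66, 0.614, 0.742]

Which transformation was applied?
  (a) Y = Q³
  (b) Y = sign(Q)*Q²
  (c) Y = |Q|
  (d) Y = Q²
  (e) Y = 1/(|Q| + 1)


Checking option (e) Y = 1/(|Q| + 1):
  Q = 0.638 -> Y = 0.61 ✓
  Q = 0.158 -> Y = 0.863 ✓
  Q = 0.24 -> Y = 0.806 ✓
All samples match this transformation.

(e) 1/(|Q| + 1)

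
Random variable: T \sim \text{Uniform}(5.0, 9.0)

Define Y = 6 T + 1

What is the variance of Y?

For Y = aT + b: Var(Y) = a² * Var(T)
Var(T) = (9 - 5)^2/12 = 1.3333333
Var(Y) = 6² * 1.3333333 = 36 * 1.3333333 = 48

48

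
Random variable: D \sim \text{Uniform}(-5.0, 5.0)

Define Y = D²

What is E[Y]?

Using E[X²] = Var(X) + (E[X])²:
E[D] = 0
Var(D) = (5 + 5)^2/12 = 8.3333333
E[D²] = 8.3333333 + 0² = 8.3333333 + 0 = 8.3333333

8.3333333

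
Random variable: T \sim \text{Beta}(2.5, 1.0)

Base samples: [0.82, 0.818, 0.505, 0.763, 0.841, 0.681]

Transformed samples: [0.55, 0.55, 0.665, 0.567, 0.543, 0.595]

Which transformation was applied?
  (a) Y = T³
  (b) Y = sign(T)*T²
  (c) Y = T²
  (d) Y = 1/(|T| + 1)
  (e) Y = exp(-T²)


Checking option (d) Y = 1/(|T| + 1):
  T = 0.82 -> Y = 0.55 ✓
  T = 0.818 -> Y = 0.55 ✓
  T = 0.505 -> Y = 0.665 ✓
All samples match this transformation.

(d) 1/(|T| + 1)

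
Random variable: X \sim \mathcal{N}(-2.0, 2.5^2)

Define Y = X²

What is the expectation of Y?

E[X²] = Var(X) + (E[X])² = 6.25 + 4 = 10.25

10.25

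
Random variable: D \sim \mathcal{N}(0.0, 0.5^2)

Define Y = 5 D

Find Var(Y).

For Y = aD + b: Var(Y) = a² * Var(D)
Var(D) = 0.5^2 = 0.25
Var(Y) = 5² * 0.25 = 25 * 0.25 = 6.25

6.25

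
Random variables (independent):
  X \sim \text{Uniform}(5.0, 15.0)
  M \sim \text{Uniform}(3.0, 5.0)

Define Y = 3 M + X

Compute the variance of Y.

For independent RVs: Var(aX + bY) = a²Var(X) + b²Var(Y)
Var(X) = 8.3333333
Var(M) = 0.33333333
Var(Y) = 1²*8.3333333 + 3²*0.33333333
= 1*8.3333333 + 9*0.33333333 = 11.333333

11.333333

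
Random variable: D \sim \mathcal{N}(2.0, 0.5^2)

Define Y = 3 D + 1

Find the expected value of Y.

For Y = 3D + 1:
E[Y] = 3 * E[D] + 1
E[D] = 2.0 = 2
E[Y] = 3 * 2 + 1 = 7

7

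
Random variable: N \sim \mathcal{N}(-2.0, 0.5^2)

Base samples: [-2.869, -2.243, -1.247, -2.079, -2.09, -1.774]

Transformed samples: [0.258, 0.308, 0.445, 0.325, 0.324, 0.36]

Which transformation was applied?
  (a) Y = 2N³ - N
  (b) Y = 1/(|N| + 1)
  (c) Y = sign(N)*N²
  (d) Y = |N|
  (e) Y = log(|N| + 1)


Checking option (b) Y = 1/(|N| + 1):
  N = -2.869 -> Y = 0.258 ✓
  N = -2.243 -> Y = 0.308 ✓
  N = -1.247 -> Y = 0.445 ✓
All samples match this transformation.

(b) 1/(|N| + 1)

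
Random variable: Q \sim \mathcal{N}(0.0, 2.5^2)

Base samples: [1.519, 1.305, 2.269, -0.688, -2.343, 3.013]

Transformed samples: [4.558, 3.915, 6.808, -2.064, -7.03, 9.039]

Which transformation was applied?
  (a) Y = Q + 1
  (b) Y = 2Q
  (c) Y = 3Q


Checking option (c) Y = 3Q:
  Q = 1.519 -> Y = 4.558 ✓
  Q = 1.305 -> Y = 3.915 ✓
  Q = 2.269 -> Y = 6.808 ✓
All samples match this transformation.

(c) 3Q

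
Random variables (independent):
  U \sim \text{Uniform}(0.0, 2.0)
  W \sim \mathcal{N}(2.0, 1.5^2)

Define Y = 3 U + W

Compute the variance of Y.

For independent RVs: Var(aX + bY) = a²Var(X) + b²Var(Y)
Var(U) = 0.33333333
Var(W) = 2.25
Var(Y) = 3²*0.33333333 + 1²*2.25
= 9*0.33333333 + 1*2.25 = 5.25

5.25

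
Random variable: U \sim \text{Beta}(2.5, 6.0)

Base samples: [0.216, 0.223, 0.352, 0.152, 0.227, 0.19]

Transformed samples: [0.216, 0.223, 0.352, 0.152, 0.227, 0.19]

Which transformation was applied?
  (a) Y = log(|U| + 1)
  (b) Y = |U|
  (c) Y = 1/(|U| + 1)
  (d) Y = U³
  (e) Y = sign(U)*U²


Checking option (b) Y = |U|:
  U = 0.216 -> Y = 0.216 ✓
  U = 0.223 -> Y = 0.223 ✓
  U = 0.352 -> Y = 0.352 ✓
All samples match this transformation.

(b) |U|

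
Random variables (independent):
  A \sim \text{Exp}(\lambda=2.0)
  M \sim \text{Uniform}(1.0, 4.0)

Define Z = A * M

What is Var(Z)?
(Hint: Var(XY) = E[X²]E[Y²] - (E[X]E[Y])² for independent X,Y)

Var(XY) = E[X²]E[Y²] - (E[X]E[Y])²
E[A] = 0.5, Var(A) = 0.25
E[M] = 2.5, Var(M) = 0.75
E[A²] = 0.25 + 0.5² = 0.5
E[M²] = 0.75 + 2.5² = 7
Var(Z) = 0.5*7 - (0.5*2.5)²
= 3.5 - 1.5625 = 1.9375

1.9375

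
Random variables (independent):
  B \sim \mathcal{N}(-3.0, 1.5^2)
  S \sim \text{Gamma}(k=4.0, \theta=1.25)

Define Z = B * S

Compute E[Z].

For independent RVs: E[XY] = E[X]*E[Y]
E[B] = -3
E[S] = 5
E[Z] = -3 * 5 = -15

-15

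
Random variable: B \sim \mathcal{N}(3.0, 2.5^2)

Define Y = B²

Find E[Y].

Using E[X²] = Var(X) + (E[X])²:
E[B] = 3
Var(B) = 2.5^2 = 6.25
E[B²] = 6.25 + 3² = 6.25 + 9 = 15.25

15.25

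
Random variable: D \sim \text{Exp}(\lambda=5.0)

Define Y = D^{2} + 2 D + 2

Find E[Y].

E[Y] = 1*E[D²] + 2*E[D] + 2
E[D] = 0.2
E[D²] = Var(D) + (E[D])² = 0.04 + 0.04 = 0.08
E[Y] = 1*0.08 + 2*0.2 + 2 = 2.48

2.48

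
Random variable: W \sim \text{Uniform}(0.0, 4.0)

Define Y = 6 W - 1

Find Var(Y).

For Y = aW + b: Var(Y) = a² * Var(W)
Var(W) = (4 - 0)^2/12 = 1.3333333
Var(Y) = 6² * 1.3333333 = 36 * 1.3333333 = 48

48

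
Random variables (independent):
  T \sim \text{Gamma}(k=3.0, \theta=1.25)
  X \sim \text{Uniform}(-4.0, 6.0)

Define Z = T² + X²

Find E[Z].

E[Z] = E[T²] + E[X²]
E[T²] = Var(T) + E[T]² = 4.6875 + 14.0625 = 18.75
E[X²] = Var(X) + E[X]² = 8.3333333 + 1 = 9.3333333
E[Z] = 18.75 + 9.3333333 = 28.083333

28.083333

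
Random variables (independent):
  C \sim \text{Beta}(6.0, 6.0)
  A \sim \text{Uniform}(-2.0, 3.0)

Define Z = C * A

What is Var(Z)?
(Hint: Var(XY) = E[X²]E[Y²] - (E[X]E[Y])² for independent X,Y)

Var(XY) = E[X²]E[Y²] - (E[X]E[Y])²
E[C] = 0.5, Var(C) = 0.019230769
E[A] = 0.5, Var(A) = 2.0833333
E[C²] = 0.019230769 + 0.5² = 0.26923077
E[A²] = 2.0833333 + 0.5² = 2.3333333
Var(Z) = 0.26923077*2.3333333 - (0.5*0.5)²
= 0.62820513 - 0.0625 = 0.56570513

0.56570513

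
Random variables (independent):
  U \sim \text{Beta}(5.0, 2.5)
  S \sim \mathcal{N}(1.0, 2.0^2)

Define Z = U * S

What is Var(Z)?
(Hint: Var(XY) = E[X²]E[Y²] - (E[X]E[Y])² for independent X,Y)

Var(XY) = E[X²]E[Y²] - (E[X]E[Y])²
E[U] = 0.66666667, Var(U) = 0.026143791
E[S] = 1, Var(S) = 4
E[U²] = 0.026143791 + 0.66666667² = 0.47058824
E[S²] = 4 + 1² = 5
Var(Z) = 0.47058824*5 - (0.66666667*1)²
= 2.3529412 - 0.44444444 = 1.9084967

1.9084967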